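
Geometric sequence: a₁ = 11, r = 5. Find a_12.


aₙ = a₁·r^(n-1)
= 11×5^11
= 11×48828125
= 537109375

a_12 = 537109375


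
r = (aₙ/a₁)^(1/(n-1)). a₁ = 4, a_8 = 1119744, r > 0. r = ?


r^(n-1) = aₙ/a₁
r^7 = 1119744/4 = 279936
r = 279936^(1/7)
= 6

r = 6


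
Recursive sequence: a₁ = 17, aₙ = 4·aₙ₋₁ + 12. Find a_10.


Computing step by step:
a_1 = 17
a_2 = 80
a_3 = 332
a_4 = 1340
a_5 = 5372
a_6 = 21500
a_7 = 86012
a_8 = 344060
a_9 = 1376252
a_10 = 5505020


a_10 = 5505020


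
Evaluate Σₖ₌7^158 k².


Σₖ₌7^158 k² = Σₖ₌₁^158 k² − Σₖ₌₁^6 k²
= 158·159·317/6 − 6·7·13/6
= 1327279 − 91 = 1327188

Σk² = 1327188


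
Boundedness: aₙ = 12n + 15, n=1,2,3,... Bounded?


aₙ = 12n + 15 → as n→∞, aₙ→∞
No finite upper bound exists
The sequence is UNBOUNDED

Unbounded (aₙ → ∞ as n → ∞)


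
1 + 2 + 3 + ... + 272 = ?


n(n+1)/2 = 272×273/2 = 74256/2 = 37128

Σk = 37128


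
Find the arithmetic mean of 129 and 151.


AM = (129 + 151)/2 = 280/2 = 140

AM = 140


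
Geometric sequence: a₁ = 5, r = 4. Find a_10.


aₙ = a₁·r^(n-1)
= 5×4^9
= 5×262144
= 1310720

a_10 = 1310720


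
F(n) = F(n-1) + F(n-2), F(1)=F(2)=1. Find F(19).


Fibonacci sequence: 1, 1, 2, 3, 5, 8, 13, 21, 34, 55, 89, ...
F(19) = 4181

F(19) = 4181


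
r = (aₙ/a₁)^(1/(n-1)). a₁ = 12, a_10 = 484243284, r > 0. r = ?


r^(n-1) = aₙ/a₁
r^9 = 484243284/12 = 40353607
r = 40353607^(1/9)
= 7

r = 7


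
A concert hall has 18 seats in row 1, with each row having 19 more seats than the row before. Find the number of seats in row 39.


aₙ = a₁ + (n-1)d
= 18 + (39-1)×19
= 18 + 722
= 740

a_39 = 740


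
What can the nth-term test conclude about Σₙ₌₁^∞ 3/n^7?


lim(n→∞) 3/n^7 = 0
lim aₙ = 0 → nth-term test is INCONCLUSIVE
(Need other tests; this is actually a convergent p-series with p=7 > 1)

Inconclusive (lim aₙ = 0; need another test)


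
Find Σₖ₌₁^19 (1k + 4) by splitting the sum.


Σ(1k+4) = 1·Σk + 4·n
= 1·190 + 4·19
= 190 + 76 = 266

Σ = 266


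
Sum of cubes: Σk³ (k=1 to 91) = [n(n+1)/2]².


n(n+1)/2 = 91×92/2 = 4186
Σk³ = 4186² = 17522596

Σk³ = 17522596


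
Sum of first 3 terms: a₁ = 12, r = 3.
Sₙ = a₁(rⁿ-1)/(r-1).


Sₙ = 12×(3^3 - 1)/(3 - 1)
= 12×(27 - 1)/2
= 12×26/2
= 156

S_3 = 156


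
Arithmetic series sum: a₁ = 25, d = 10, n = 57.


aₙ = 25 + (57-1)×10 = 585
Sₙ = n(a₁+aₙ)/2 = 57×(25+585)/2
= 57×610/2 = 17385

S_57 = 17385


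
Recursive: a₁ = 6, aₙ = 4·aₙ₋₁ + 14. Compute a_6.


Computing step by step:
a_1 = 6
a_2 = 38
a_3 = 166
a_4 = 678
a_5 = 2726
a_6 = 10918


a_6 = 10918


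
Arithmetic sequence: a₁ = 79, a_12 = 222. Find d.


d = (aₙ - a₁)/(n-1)
= (222 - 79)/(12-1)
= 143/11 = 13

d = 13


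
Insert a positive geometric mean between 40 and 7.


GM = √(40×7) = √280 = 16.7332

GM = 16.7332


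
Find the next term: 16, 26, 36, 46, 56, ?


Pattern: arithmetic (d=10)
Terms: 16, 26, 36, 46, 56
Next term = 66

Next term = 66


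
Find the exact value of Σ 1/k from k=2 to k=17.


Σₖ₌2^17 1/k = 1/2 + 1/3 + 1/4 + ... + 1/17
= 29889983/12252240
≈ 2.4396

Sum = 29889983/12252240 ≈ 2.4396


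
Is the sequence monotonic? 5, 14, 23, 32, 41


Differences: 9, 9, 9, 9
All differences > 0 → strictly INCREASING

Monotonically increasing


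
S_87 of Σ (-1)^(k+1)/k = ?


S = 1 - 1/2 + 1/3 - 1/4 + 1/5 - 1/6 + 1/7 - 1/8 ± ...
= 0.6989
(Full series converges to +ln(2) ≈ +0.6931)

S_87 = 0.6989


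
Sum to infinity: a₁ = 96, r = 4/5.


S∞ = a₁/(1-r) = 96/(1 - 4/5)
= 96/(1/5)
= 480

S∞ = 480


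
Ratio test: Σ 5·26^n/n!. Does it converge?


aₙ = 5·26^n/n!
a_{n+1}/aₙ = 26^(n+1)/(n+1)! × n!/26^n  (constant 5 cancels)
= 26/(n+1)
L = lim(n→∞) 26/(n+1) = 0
L < 1 → series CONVERGES

Converges (ratio test: L = 0 < 1)


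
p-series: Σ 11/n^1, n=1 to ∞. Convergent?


p-series test: Σ c/n^p converges if p > 1, diverges if p ≤ 1 (constant c > 0 doesn't affect convergence).
p = 1
1 ≤ 1 → DIVERGES

Diverges (p = 1 ≤ 1)


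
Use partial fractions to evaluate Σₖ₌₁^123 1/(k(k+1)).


1/(k(k+1)) = 1/k - 1/(k+1) (partial fractions)
Telescoping: Σ = 1 - 1/124 = 123/124

Sum = 123/124


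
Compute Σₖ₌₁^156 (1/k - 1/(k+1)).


Telescoping: adjacent terms cancel.
= 1/1 - 1/157
= 1 - 1/157 = 156/157

Sum = 156/157


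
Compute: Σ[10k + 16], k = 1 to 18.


Σ(10k+16) = 10·Σk + 16·n
= 10·171 + 16·18
= 1710 + 288 = 1998

Σ = 1998


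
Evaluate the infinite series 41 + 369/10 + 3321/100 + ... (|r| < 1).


S∞ = a₁/(1-r) = 41/(1 - 9/10)
= 41/(1/10)
= 410

S∞ = 410


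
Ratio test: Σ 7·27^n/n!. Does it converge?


aₙ = 7·27^n/n!
a_{n+1}/aₙ = 27^(n+1)/(n+1)! × n!/27^n  (constant 7 cancels)
= 27/(n+1)
L = lim(n→∞) 27/(n+1) = 0
L < 1 → series CONVERGES

Converges (ratio test: L = 0 < 1)


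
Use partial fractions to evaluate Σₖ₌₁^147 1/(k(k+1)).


1/(k(k+1)) = 1/k - 1/(k+1) (partial fractions)
Telescoping: Σ = 1 - 1/148 = 147/148

Sum = 147/148


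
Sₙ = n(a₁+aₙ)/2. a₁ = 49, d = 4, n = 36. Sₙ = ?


aₙ = 49 + (36-1)×4 = 189
Sₙ = n(a₁+aₙ)/2 = 36×(49+189)/2
= 36×238/2 = 4284

S_36 = 4284


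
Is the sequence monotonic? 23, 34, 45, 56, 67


Differences: 11, 11, 11, 11
All differences > 0 → strictly INCREASING

Monotonically increasing


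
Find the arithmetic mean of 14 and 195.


AM = (14 + 195)/2 = 209/2 = 104.5

AM = 104.5


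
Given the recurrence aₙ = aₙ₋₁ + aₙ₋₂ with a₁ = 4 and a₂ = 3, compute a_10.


Computing iteratively: 4, 3, 7, 10, 17, 27, 44, 71, 115, 186
a_10 = 186

a_10 = 186


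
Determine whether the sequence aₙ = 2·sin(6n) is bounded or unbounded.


For all n, -1 ≤ sin(6n) ≤ 1, so -2 ≤ 2·sin(6n) ≤ 2
Lower bound: -2, Upper bound: 2
The sequence IS bounded

Bounded (-2 ≤ aₙ ≤ 2)


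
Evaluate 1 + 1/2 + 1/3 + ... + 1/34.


H_34 = 1/1 + 1/2 + 1/3 + ... + 1/34
= 54062195834749/13127595717600
≈ 4.1182

H_34 = 54062195834749/13127595717600 ≈ 4.1182


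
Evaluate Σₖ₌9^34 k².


Σₖ₌9^34 k² = Σₖ₌₁^34 k² − Σₖ₌₁^8 k²
= 34·35·69/6 − 8·9·17/6
= 13685 − 204 = 13481

Σk² = 13481


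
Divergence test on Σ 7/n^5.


lim(n→∞) 7/n^5 = 0
lim aₙ = 0 → nth-term test is INCONCLUSIVE
(Need other tests; this is actually a convergent p-series with p=5 > 1)

Inconclusive (lim aₙ = 0; need another test)


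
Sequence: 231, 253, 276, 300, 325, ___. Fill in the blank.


Pattern: triangular numbers: n(n+1)/2
Terms: 231, 253, 276, 300, 325
Next term = 351

Next term = 351


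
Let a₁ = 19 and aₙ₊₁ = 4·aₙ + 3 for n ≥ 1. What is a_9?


Computing step by step:
a_1 = 19
a_2 = 79
a_3 = 319
a_4 = 1279
a_5 = 5119
a_6 = 20479
a_7 = 81919
a_8 = 327679
a_9 = 1310719


a_9 = 1310719


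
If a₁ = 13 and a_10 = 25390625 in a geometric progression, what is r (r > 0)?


r^(n-1) = aₙ/a₁
r^9 = 25390625/13 = 1953125
r = 1953125^(1/9)
= 5

r = 5


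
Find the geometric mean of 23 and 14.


GM = √(23×14) = √322 = 17.9444

GM = 17.9444


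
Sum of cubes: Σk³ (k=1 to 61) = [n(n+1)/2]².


n(n+1)/2 = 61×62/2 = 1891
Σk³ = 1891² = 3575881

Σk³ = 3575881


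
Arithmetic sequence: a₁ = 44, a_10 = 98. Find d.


d = (aₙ - a₁)/(n-1)
= (98 - 44)/(10-1)
= 54/9 = 6

d = 6


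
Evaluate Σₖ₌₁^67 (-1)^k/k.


S = -1 + 1/2 - 1/3 + 1/4 - 1/5 + 1/6 - 1/7 + 1/8 ± ...
= -0.7006
(Full series converges to -ln(2) ≈ -0.6931)

S_67 = -0.7006


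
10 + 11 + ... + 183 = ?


Σₖ₌10^183 k = Σₖ₌₁^183 k − Σₖ₌₁^9 k
= 183·184/2 − 9·10/2
= 16836 − 45 = 16791

Σk = 16791


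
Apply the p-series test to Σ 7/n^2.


p-series test: Σ c/n^p converges if p > 1, diverges if p ≤ 1 (constant c > 0 doesn't affect convergence).
p = 2
2 > 1 → CONVERGES

Converges (p = 2 > 1)


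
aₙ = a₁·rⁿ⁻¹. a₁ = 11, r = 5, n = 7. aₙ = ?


aₙ = a₁·r^(n-1)
= 11×5^6
= 11×15625
= 171875

a_7 = 171875


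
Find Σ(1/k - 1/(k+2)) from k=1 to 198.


Telescoping with gap 2: two head and two tail terms survive.
= (1 + 1/2) - (1/199 + 1/200)
= 3/2 - 1/199 - 1/200 = 59301/39800

Sum = 59301/39800


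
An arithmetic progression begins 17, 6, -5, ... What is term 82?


aₙ = a₁ + (n-1)d
= 17 + (82-1)×-11
= 17 - 891
= -874

a_82 = -874


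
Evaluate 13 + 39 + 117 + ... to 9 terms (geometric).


Sₙ = 13×(3^9 - 1)/(3 - 1)
= 13×(19683 - 1)/2
= 13×19682/2
= 127933

S_9 = 127933


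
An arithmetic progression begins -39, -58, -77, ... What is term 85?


aₙ = a₁ + (n-1)d
= -39 + (85-1)×-19
= -39 - 1596
= -1635

a_85 = -1635


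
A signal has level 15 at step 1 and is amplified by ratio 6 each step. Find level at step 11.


aₙ = a₁·r^(n-1)
= 15×6^10
= 15×60466176
= 906992640

a_11 = 906992640


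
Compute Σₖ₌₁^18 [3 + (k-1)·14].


aₙ = 3 + (18-1)×14 = 241
Sₙ = n(a₁+aₙ)/2 = 18×(3+241)/2
= 18×244/2 = 2196

S_18 = 2196


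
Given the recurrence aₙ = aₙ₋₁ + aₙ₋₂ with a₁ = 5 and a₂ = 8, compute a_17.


Computing iteratively: 5, 8, 13, 21, 34, 55, 89, 144, 233, 377, 610, 987, ...
a_17 = 10946

a_17 = 10946


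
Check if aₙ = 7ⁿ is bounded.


aₙ = 7ⁿ → as n→∞, aₙ→∞ (since base 7 > 1)
No finite upper bound exists
The sequence is UNBOUNDED

Unbounded (aₙ → ∞ as n → ∞)


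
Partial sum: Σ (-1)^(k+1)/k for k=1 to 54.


S = 1 - 1/2 + 1/3 - 1/4 + 1/5 - 1/6 + 1/7 - 1/8 ± ...
= 0.684
(Full series converges to +ln(2) ≈ +0.6931)

S_54 = 0.684


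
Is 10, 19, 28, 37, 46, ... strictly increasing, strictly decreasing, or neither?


Differences: 9, 9, 9, 9
All differences > 0 → strictly INCREASING

Monotonically increasing


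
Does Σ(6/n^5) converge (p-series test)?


p-series test: Σ c/n^p converges if p > 1, diverges if p ≤ 1 (constant c > 0 doesn't affect convergence).
p = 5
5 > 1 → CONVERGES

Converges (p = 5 > 1)


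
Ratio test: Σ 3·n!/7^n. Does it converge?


aₙ = 3·n!/7^n
a_{n+1}/aₙ = (n+1)!/7^(n+1) × 7^n/n!  (constant 3 cancels)
= (n+1)/7
L = lim(n→∞) (n+1)/7 = ∞
L > 1 → series DIVERGES

Diverges (ratio test: L = ∞ > 1)


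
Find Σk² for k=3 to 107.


Σₖ₌3^107 k² = Σₖ₌₁^107 k² − Σₖ₌₁^2 k²
= 107·108·215/6 − 2·3·5/6
= 414090 − 5 = 414085

Σk² = 414085


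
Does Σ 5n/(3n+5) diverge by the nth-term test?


lim(n→∞) 5n/(3n+5) = 5/3 = 5/3  (divide numerator and denominator by n)
lim aₙ = 5/3 ≠ 0 → series DIVERGES

Diverges (lim aₙ = 5/3 ≠ 0)


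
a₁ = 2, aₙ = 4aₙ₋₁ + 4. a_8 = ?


Computing step by step:
a_1 = 2
a_2 = 12
a_3 = 52
a_4 = 212
a_5 = 852
a_6 = 3412
a_7 = 13652
a_8 = 54612


a_8 = 54612


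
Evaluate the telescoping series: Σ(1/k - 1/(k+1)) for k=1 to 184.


Telescoping: adjacent terms cancel.
= 1/1 - 1/185
= 1 - 1/185 = 184/185

Sum = 184/185


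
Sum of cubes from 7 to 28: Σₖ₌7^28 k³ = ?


Σₖ₌7^28 k³ = [28·29/2]² − [6·7/2]²
= 164836 − 441 = 164395

Σk³ = 164395


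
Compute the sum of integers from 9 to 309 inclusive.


Σₖ₌9^309 k = Σₖ₌₁^309 k − Σₖ₌₁^8 k
= 309·310/2 − 8·9/2
= 47895 − 36 = 47859

Σk = 47859


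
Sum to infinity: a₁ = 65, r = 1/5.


S∞ = a₁/(1-r) = 65/(1 - 1/5)
= 65/(4/5)
= 325/4

S∞ = 325/4


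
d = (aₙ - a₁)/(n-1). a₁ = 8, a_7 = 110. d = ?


d = (aₙ - a₁)/(n-1)
= (110 - 8)/(7-1)
= 102/6 = 17

d = 17


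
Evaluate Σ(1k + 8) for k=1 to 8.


Σ(1k+8) = 1·Σk + 8·n
= 1·36 + 8·8
= 36 + 64 = 100

Σ = 100


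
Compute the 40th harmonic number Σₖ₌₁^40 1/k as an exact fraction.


H_40 = 1/1 + 1/2 + 1/3 + ... + 1/40
= 2078178381193813/485721041551200
≈ 4.2785

H_40 = 2078178381193813/485721041551200 ≈ 4.2785


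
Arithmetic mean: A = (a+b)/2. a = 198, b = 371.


AM = (198 + 371)/2 = 569/2 = 284.5

AM = 284.5


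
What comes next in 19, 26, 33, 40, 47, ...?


Pattern: arithmetic (d=7)
Terms: 19, 26, 33, 40, 47
Next term = 54

Next term = 54


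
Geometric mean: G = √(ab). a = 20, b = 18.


GM = √(20×18) = √360 = 18.9737

GM = 18.9737


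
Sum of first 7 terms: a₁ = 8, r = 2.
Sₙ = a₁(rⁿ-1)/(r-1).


Sₙ = 8×(2^7 - 1)/(2 - 1)
= 8×(128 - 1)/1
= 8×127/1
= 1016

S_7 = 1016


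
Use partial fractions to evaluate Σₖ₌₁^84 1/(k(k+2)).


1/(k(k+2)) = (1/2)·(1/k - 1/(k+2)) (partial fractions)
Telescoping: Σ = (1/2)·(1 + 1/2 - 1/85 - 1/86) = 5397/7310

Sum = 5397/7310


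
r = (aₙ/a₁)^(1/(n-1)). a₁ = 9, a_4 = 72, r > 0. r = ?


r^(n-1) = aₙ/a₁
r^3 = 72/9 = 8
r = 8^(1/3)
= 2

r = 2


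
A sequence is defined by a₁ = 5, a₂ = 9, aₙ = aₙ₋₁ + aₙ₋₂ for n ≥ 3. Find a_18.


Computing iteratively: 5, 9, 14, 23, 37, 60, 97, 157, 254, 411, 665, 1076, ...
a_18 = 19308

a_18 = 19308


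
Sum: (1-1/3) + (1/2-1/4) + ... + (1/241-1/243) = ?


Telescoping with gap 2: two head and two tail terms survive.
= (1 + 1/2) - (1/242 + 1/243)
= 3/2 - 1/242 - 1/243 = 43862/29403

Sum = 43862/29403


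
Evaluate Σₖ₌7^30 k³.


Σₖ₌7^30 k³ = [30·31/2]² − [6·7/2]²
= 216225 − 441 = 215784

Σk³ = 215784


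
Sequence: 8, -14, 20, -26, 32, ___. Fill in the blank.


Pattern: alternating sign, magnitude arithmetic (d=6)
Terms: 8, -14, 20, -26, 32
Next term = -38

Next term = -38


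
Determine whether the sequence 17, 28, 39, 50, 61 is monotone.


Differences: 11, 11, 11, 11
All differences > 0 → strictly INCREASING

Monotonically increasing


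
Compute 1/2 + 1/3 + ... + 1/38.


Σₖ₌2^38 1/k = 1/2 + 1/3 + 1/4 + ... + 1/38
= 1567859927923033/485721041551200
≈ 3.2279

Sum = 1567859927923033/485721041551200 ≈ 3.2279


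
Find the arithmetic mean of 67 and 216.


AM = (67 + 216)/2 = 283/2 = 141.5

AM = 141.5


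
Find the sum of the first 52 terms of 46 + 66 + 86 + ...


aₙ = 46 + (52-1)×20 = 1066
Sₙ = n(a₁+aₙ)/2 = 52×(46+1066)/2
= 52×1112/2 = 28912

S_52 = 28912


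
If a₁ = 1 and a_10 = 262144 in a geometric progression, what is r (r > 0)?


r^(n-1) = aₙ/a₁
r^9 = 262144/1 = 262144
r = 262144^(1/9)
= 4

r = 4


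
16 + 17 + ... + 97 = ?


Σₖ₌16^97 k = Σₖ₌₁^97 k − Σₖ₌₁^15 k
= 97·98/2 − 15·16/2
= 4753 − 120 = 4633

Σk = 4633


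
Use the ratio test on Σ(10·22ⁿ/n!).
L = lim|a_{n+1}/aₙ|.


aₙ = 10·22^n/n!
a_{n+1}/aₙ = 22^(n+1)/(n+1)! × n!/22^n  (constant 10 cancels)
= 22/(n+1)
L = lim(n→∞) 22/(n+1) = 0
L < 1 → series CONVERGES

Converges (ratio test: L = 0 < 1)


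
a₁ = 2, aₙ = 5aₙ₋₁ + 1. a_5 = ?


Computing step by step:
a_1 = 2
a_2 = 11
a_3 = 56
a_4 = 281
a_5 = 1406


a_5 = 1406


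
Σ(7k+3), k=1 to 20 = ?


Σ(7k+3) = 7·Σk + 3·n
= 7·210 + 3·20
= 1470 + 60 = 1530

Σ = 1530


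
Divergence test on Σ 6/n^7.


lim(n→∞) 6/n^7 = 0
lim aₙ = 0 → nth-term test is INCONCLUSIVE
(Need other tests; this is actually a convergent p-series with p=7 > 1)

Inconclusive (lim aₙ = 0; need another test)


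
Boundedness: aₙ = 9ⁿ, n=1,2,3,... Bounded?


aₙ = 9ⁿ → as n→∞, aₙ→∞ (since base 9 > 1)
No finite upper bound exists
The sequence is UNBOUNDED

Unbounded (aₙ → ∞ as n → ∞)


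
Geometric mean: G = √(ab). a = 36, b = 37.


GM = √(36×37) = √1332 = 36.4966

GM = 36.4966


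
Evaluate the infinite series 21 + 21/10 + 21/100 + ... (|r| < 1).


S∞ = a₁/(1-r) = 21/(1 - 1/10)
= 21/(9/10)
= 70/3

S∞ = 70/3


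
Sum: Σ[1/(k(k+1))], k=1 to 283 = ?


1/(k(k+1)) = 1/k - 1/(k+1) (partial fractions)
Telescoping: Σ = 1 - 1/284 = 283/284

Sum = 283/284


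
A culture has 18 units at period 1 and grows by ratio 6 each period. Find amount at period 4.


aₙ = a₁·r^(n-1)
= 18×6^3
= 18×216
= 3888

a_4 = 3888


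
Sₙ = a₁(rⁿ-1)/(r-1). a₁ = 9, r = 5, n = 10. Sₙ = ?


Sₙ = 9×(5^10 - 1)/(5 - 1)
= 9×(9765625 - 1)/4
= 9×9765624/4
= 21972654

S_10 = 21972654


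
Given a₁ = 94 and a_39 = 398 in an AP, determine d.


d = (aₙ - a₁)/(n-1)
= (398 - 94)/(39-1)
= 304/38 = 8

d = 8


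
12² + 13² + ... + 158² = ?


Σₖ₌12^158 k² = Σₖ₌₁^158 k² − Σₖ₌₁^11 k²
= 158·159·317/6 − 11·12·23/6
= 1327279 − 506 = 1326773

Σk² = 1326773


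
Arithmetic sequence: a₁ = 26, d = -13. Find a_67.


aₙ = a₁ + (n-1)d
= 26 + (67-1)×-13
= 26 - 858
= -832

a_67 = -832


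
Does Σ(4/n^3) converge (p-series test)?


p-series test: Σ c/n^p converges if p > 1, diverges if p ≤ 1 (constant c > 0 doesn't affect convergence).
p = 3
3 > 1 → CONVERGES

Converges (p = 3 > 1)


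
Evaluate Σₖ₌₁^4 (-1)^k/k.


S = -1 + 1/2 - 1/3 + 1/4
= -0.5833
(Full series converges to -ln(2) ≈ -0.6931)

S_4 = -0.5833


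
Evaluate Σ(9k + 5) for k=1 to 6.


Σ(9k+5) = 9·Σk + 5·n
= 9·21 + 5·6
= 189 + 30 = 219

Σ = 219


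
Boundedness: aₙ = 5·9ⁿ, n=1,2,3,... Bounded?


aₙ = 5·9ⁿ → as n→∞, aₙ→∞ (since base 9 > 1)
No finite upper bound exists
The sequence is UNBOUNDED

Unbounded (aₙ → ∞ as n → ∞)


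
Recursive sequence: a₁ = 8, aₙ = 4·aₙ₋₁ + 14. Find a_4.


Computing step by step:
a_1 = 8
a_2 = 46
a_3 = 198
a_4 = 806


a_4 = 806


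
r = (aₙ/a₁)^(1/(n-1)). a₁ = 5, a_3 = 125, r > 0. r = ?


r^(n-1) = aₙ/a₁
r^2 = 125/5 = 25
r = 25^(1/2)
= ±5; taking r > 0 gives r = 5

r = 5


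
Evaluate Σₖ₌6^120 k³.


Σₖ₌6^120 k³ = [120·121/2]² − [5·6/2]²
= 52707600 − 225 = 52707375

Σk³ = 52707375


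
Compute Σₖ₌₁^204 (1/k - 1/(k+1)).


Telescoping: adjacent terms cancel.
= 1/1 - 1/205
= 1 - 1/205 = 204/205

Sum = 204/205


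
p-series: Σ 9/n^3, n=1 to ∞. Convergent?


p-series test: Σ c/n^p converges if p > 1, diverges if p ≤ 1 (constant c > 0 doesn't affect convergence).
p = 3
3 > 1 → CONVERGES

Converges (p = 3 > 1)


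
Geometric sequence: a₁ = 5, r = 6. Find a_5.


aₙ = a₁·r^(n-1)
= 5×6^4
= 5×1296
= 6480

a_5 = 6480


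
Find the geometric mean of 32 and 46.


GM = √(32×46) = √1472 = 38.3667

GM = 38.3667


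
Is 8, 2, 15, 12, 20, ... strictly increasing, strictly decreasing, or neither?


Differences: -6, 13, -3, 8
Difference at position 2 is +13 (> 0) but position 1 is -6 (< 0) — sequence both rises and falls
→ NOT monotonic

Not monotonic


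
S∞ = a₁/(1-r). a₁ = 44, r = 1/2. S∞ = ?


S∞ = a₁/(1-r) = 44/(1 - 1/2)
= 44/(1/2)
= 88

S∞ = 88


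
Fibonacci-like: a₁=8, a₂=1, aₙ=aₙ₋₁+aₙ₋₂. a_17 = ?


Computing iteratively: 8, 1, 9, 10, 19, 29, 48, 77, 125, 202, 327, 529, ...
a_17 = 5867

a_17 = 5867


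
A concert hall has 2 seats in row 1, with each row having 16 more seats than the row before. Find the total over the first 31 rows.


aₙ = 2 + (31-1)×16 = 482
Sₙ = n(a₁+aₙ)/2 = 31×(2+482)/2
= 31×484/2 = 7502

S_31 = 7502


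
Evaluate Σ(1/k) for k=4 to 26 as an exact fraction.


Σₖ₌4^26 1/k = 1/4 + 1/5 + 1/6 + ... + 1/26
= 18035598467/8923714800
≈ 2.0211

Sum = 18035598467/8923714800 ≈ 2.0211


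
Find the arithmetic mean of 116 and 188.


AM = (116 + 188)/2 = 304/2 = 152

AM = 152


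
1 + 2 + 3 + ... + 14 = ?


n(n+1)/2 = 14×15/2 = 210/2 = 105

Σk = 105


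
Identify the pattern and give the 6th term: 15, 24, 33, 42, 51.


Pattern: arithmetic (d=9)
Terms: 15, 24, 33, 42, 51
Next term = 60

Next term = 60


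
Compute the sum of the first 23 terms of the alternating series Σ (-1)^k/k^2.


S = -1 + 1/4 - 1/9 + 1/16 - 1/25 + 1/36 - 1/49 + 1/64 ± ...
= -0.8234
(Full series converges to -π²/12 ≈ -0.8225)

S_23 = -0.8234


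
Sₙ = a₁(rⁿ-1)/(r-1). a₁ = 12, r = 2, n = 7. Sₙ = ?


Sₙ = 12×(2^7 - 1)/(2 - 1)
= 12×(128 - 1)/1
= 12×127/1
= 1524

S_7 = 1524


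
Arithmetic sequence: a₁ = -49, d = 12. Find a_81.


aₙ = a₁ + (n-1)d
= -49 + (81-1)×12
= -49 + 960
= 911

a_81 = 911


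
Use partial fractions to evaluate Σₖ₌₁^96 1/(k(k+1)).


1/(k(k+1)) = 1/k - 1/(k+1) (partial fractions)
Telescoping: Σ = 1 - 1/97 = 96/97

Sum = 96/97


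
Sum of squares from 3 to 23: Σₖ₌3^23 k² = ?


Σₖ₌3^23 k² = Σₖ₌₁^23 k² − Σₖ₌₁^2 k²
= 23·24·47/6 − 2·3·5/6
= 4324 − 5 = 4319

Σk² = 4319


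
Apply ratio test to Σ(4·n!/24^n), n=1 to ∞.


aₙ = 4·n!/24^n
a_{n+1}/aₙ = (n+1)!/24^(n+1) × 24^n/n!  (constant 4 cancels)
= (n+1)/24
L = lim(n→∞) (n+1)/24 = ∞
L > 1 → series DIVERGES

Diverges (ratio test: L = ∞ > 1)


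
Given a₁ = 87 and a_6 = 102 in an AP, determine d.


d = (aₙ - a₁)/(n-1)
= (102 - 87)/(6-1)
= 15/5 = 3

d = 3


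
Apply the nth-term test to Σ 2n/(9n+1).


lim(n→∞) 2n/(9n+1) = 2/9 = 2/9  (divide numerator and denominator by n)
lim aₙ = 2/9 ≠ 0 → series DIVERGES

Diverges (lim aₙ = 2/9 ≠ 0)


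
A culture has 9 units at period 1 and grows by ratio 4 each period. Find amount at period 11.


aₙ = a₁·r^(n-1)
= 9×4^10
= 9×1048576
= 9437184

a_11 = 9437184


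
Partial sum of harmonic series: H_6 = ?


H_6 = 1/1 + 1/2 + 1/3 + 1/4 + 1/5 + 1/6
= 49/20
≈ 2.45

H_6 = 49/20 ≈ 2.45


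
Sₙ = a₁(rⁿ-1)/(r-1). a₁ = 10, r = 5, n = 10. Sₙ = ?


Sₙ = 10×(5^10 - 1)/(5 - 1)
= 10×(9765625 - 1)/4
= 10×9765624/4
= 24414060

S_10 = 24414060


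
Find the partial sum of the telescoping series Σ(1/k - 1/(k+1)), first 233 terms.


Telescoping: adjacent terms cancel.
= 1/1 - 1/234
= 1 - 1/234 = 233/234

Sum = 233/234


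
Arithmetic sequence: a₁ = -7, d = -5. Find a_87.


aₙ = a₁ + (n-1)d
= -7 + (87-1)×-5
= -7 - 430
= -437

a_87 = -437


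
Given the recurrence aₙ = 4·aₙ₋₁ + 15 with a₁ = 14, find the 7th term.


Computing step by step:
a_1 = 14
a_2 = 71
a_3 = 299
a_4 = 1211
a_5 = 4859
a_6 = 19451
a_7 = 77819


a_7 = 77819


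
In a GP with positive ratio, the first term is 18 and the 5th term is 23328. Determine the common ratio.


r^(n-1) = aₙ/a₁
r^4 = 23328/18 = 1296
r = 1296^(1/4)
= ±6; taking r > 0 gives r = 6

r = 6


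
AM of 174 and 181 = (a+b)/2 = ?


AM = (174 + 181)/2 = 355/2 = 177.5

AM = 177.5


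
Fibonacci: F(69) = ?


Fibonacci sequence: 1, 1, 2, 3, 5, 8, 13, 21, 34, 55, 89, ...
F(69) = 117669030460994

F(69) = 117669030460994


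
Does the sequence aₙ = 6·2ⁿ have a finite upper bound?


aₙ = 6·2ⁿ → as n→∞, aₙ→∞ (since base 2 > 1)
No finite upper bound exists
The sequence is UNBOUNDED

Unbounded (aₙ → ∞ as n → ∞)


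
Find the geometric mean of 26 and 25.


GM = √(26×25) = √650 = 25.4951

GM = 25.4951


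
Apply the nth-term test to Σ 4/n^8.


lim(n→∞) 4/n^8 = 0
lim aₙ = 0 → nth-term test is INCONCLUSIVE
(Need other tests; this is actually a convergent p-series with p=8 > 1)

Inconclusive (lim aₙ = 0; need another test)


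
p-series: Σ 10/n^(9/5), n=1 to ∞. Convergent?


p-series test: Σ c/n^p converges if p > 1, diverges if p ≤ 1 (constant c > 0 doesn't affect convergence).
p = 9/5
9/5 > 1 → CONVERGES

Converges (p = 9/5 > 1)


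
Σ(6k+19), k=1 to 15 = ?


Σ(6k+19) = 6·Σk + 19·n
= 6·120 + 19·15
= 720 + 285 = 1005

Σ = 1005


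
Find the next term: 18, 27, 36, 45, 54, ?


Pattern: arithmetic (d=9)
Terms: 18, 27, 36, 45, 54
Next term = 63

Next term = 63


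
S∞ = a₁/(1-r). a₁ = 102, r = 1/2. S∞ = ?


S∞ = a₁/(1-r) = 102/(1 - 1/2)
= 102/(1/2)
= 204

S∞ = 204


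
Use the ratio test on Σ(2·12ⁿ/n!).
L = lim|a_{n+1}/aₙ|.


aₙ = 2·12^n/n!
a_{n+1}/aₙ = 12^(n+1)/(n+1)! × n!/12^n  (constant 2 cancels)
= 12/(n+1)
L = lim(n→∞) 12/(n+1) = 0
L < 1 → series CONVERGES

Converges (ratio test: L = 0 < 1)


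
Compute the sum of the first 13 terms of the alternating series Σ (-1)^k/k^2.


S = -1 + 1/4 - 1/9 + 1/16 - 1/25 + 1/36 - 1/49 + 1/64 ± ...
= -0.8252
(Full series converges to -π²/12 ≈ -0.8225)

S_13 = -0.8252


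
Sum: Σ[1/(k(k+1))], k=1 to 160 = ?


1/(k(k+1)) = 1/k - 1/(k+1) (partial fractions)
Telescoping: Σ = 1 - 1/161 = 160/161

Sum = 160/161


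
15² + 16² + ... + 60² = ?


Σₖ₌15^60 k² = Σₖ₌₁^60 k² − Σₖ₌₁^14 k²
= 60·61·121/6 − 14·15·29/6
= 73810 − 1015 = 72795

Σk² = 72795


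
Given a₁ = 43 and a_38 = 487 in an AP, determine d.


d = (aₙ - a₁)/(n-1)
= (487 - 43)/(38-1)
= 444/37 = 12

d = 12


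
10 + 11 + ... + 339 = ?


Σₖ₌10^339 k = Σₖ₌₁^339 k − Σₖ₌₁^9 k
= 339·340/2 − 9·10/2
= 57630 − 45 = 57585

Σk = 57585


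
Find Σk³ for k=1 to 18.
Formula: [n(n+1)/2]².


n(n+1)/2 = 18×19/2 = 171
Σk³ = 171² = 29241

Σk³ = 29241


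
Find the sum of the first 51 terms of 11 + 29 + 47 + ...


aₙ = 11 + (51-1)×18 = 911
Sₙ = n(a₁+aₙ)/2 = 51×(11+911)/2
= 51×922/2 = 23511

S_51 = 23511


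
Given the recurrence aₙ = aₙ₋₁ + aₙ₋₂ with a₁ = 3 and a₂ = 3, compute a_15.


Computing iteratively: 3, 3, 6, 9, 15, 24, 39, 63, 102, 165, 267, 432, ...
a_15 = 1830

a_15 = 1830


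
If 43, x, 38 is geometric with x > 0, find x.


GM = √(43×38) = √1634 = 40.4228

GM = 40.4228


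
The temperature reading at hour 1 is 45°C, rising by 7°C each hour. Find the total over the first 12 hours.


aₙ = 45 + (12-1)×7 = 122
Sₙ = n(a₁+aₙ)/2 = 12×(45+122)/2
= 12×167/2 = 1002

S_12 = 1002


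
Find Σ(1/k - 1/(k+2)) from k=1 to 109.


Telescoping with gap 2: two head and two tail terms survive.
= (1 + 1/2) - (1/110 + 1/111)
= 3/2 - 1/110 - 1/111 = 9047/6105

Sum = 9047/6105


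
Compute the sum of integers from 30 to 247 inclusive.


Σₖ₌30^247 k = Σₖ₌₁^247 k − Σₖ₌₁^29 k
= 247·248/2 − 29·30/2
= 30628 − 435 = 30193

Σk = 30193


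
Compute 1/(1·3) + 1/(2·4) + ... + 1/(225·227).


1/(k(k+2)) = (1/2)·(1/k - 1/(k+2)) (partial fractions)
Telescoping: Σ = (1/2)·(1 + 1/2 - 1/226 - 1/227) = 19125/25651

Sum = 19125/25651


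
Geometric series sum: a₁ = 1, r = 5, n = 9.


Sₙ = 1×(5^9 - 1)/(5 - 1)
= 1×(1953125 - 1)/4
= 1×1953124/4
= 488281

S_9 = 488281


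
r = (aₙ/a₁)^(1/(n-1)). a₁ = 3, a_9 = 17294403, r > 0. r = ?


r^(n-1) = aₙ/a₁
r^8 = 17294403/3 = 5764801
r = 5764801^(1/8)
= ±7; taking r > 0 gives r = 7

r = 7


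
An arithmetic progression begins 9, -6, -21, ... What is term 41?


aₙ = a₁ + (n-1)d
= 9 + (41-1)×-15
= 9 - 600
= -591

a_41 = -591


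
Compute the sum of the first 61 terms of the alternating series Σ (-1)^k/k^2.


S = -1 + 1/4 - 1/9 + 1/16 - 1/25 + 1/36 - 1/49 + 1/64 ± ...
= -0.8226
(Full series converges to -π²/12 ≈ -0.8225)

S_61 = -0.8226


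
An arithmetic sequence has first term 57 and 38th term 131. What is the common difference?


d = (aₙ - a₁)/(n-1)
= (131 - 57)/(38-1)
= 74/37 = 2

d = 2


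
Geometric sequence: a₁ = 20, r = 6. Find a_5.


aₙ = a₁·r^(n-1)
= 20×6^4
= 20×1296
= 25920

a_5 = 25920


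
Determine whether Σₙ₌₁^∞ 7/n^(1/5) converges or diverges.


p-series test: Σ c/n^p converges if p > 1, diverges if p ≤ 1 (constant c > 0 doesn't affect convergence).
p = 1/5
1/5 ≤ 1 → DIVERGES

Diverges (p = 1/5 ≤ 1)


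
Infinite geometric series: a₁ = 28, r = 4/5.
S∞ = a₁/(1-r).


S∞ = a₁/(1-r) = 28/(1 - 4/5)
= 28/(1/5)
= 140

S∞ = 140


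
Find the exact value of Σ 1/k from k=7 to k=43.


Σₖ₌7^43 1/k = 1/7 + 1/8 + 1/9 + ... + 1/43
= 232431227381323457/122332313750680800
≈ 1.9

Sum = 232431227381323457/122332313750680800 ≈ 1.9


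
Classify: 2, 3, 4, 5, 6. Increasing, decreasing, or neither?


Differences: 1, 1, 1, 1
All differences > 0 → strictly INCREASING

Monotonically increasing


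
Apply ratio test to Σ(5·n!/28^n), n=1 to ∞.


aₙ = 5·n!/28^n
a_{n+1}/aₙ = (n+1)!/28^(n+1) × 28^n/n!  (constant 5 cancels)
= (n+1)/28
L = lim(n→∞) (n+1)/28 = ∞
L > 1 → series DIVERGES

Diverges (ratio test: L = ∞ > 1)


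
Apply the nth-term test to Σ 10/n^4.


lim(n→∞) 10/n^4 = 0
lim aₙ = 0 → nth-term test is INCONCLUSIVE
(Need other tests; this is actually a convergent p-series with p=4 > 1)

Inconclusive (lim aₙ = 0; need another test)


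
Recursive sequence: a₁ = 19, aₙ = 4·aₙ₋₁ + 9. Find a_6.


Computing step by step:
a_1 = 19
a_2 = 85
a_3 = 349
a_4 = 1405
a_5 = 5629
a_6 = 22525


a_6 = 22525


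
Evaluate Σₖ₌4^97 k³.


Σₖ₌4^97 k³ = [97·98/2]² − [3·4/2]²
= 22591009 − 36 = 22590973

Σk³ = 22590973


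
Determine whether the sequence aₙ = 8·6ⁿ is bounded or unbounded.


aₙ = 8·6ⁿ → as n→∞, aₙ→∞ (since base 6 > 1)
No finite upper bound exists
The sequence is UNBOUNDED

Unbounded (aₙ → ∞ as n → ∞)


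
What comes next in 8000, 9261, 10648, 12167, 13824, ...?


Pattern: perfect cubes: n³
Terms: 8000, 9261, 10648, 12167, 13824
Next term = 15625

Next term = 15625


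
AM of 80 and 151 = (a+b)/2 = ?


AM = (80 + 151)/2 = 231/2 = 115.5

AM = 115.5


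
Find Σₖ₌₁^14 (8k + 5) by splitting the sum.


Σ(8k+5) = 8·Σk + 5·n
= 8·105 + 5·14
= 840 + 70 = 910

Σ = 910


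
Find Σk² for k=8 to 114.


Σₖ₌8^114 k² = Σₖ₌₁^114 k² − Σₖ₌₁^7 k²
= 114·115·229/6 − 7·8·15/6
= 500365 − 140 = 500225

Σk² = 500225


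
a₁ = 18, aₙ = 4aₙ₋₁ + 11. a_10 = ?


Computing step by step:
a_1 = 18
a_2 = 83
a_3 = 343
a_4 = 1383
a_5 = 5543
a_6 = 22183
a_7 = 88743
a_8 = 354983
a_9 = 1419943
a_10 = 5679783


a_10 = 5679783


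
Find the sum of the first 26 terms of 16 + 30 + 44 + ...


aₙ = 16 + (26-1)×14 = 366
Sₙ = n(a₁+aₙ)/2 = 26×(16+366)/2
= 26×382/2 = 4966

S_26 = 4966


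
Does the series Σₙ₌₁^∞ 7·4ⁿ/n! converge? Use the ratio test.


aₙ = 7·4^n/n!
a_{n+1}/aₙ = 4^(n+1)/(n+1)! × n!/4^n  (constant 7 cancels)
= 4/(n+1)
L = lim(n→∞) 4/(n+1) = 0
L < 1 → series CONVERGES

Converges (ratio test: L = 0 < 1)


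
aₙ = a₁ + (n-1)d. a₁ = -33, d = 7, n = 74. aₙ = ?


aₙ = a₁ + (n-1)d
= -33 + (74-1)×7
= -33 + 511
= 478

a_74 = 478


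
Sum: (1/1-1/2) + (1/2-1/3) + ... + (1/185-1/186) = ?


Telescoping: adjacent terms cancel.
= 1/1 - 1/186
= 1 - 1/186 = 185/186

Sum = 185/186


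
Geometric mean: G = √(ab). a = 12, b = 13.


GM = √(12×13) = √156 = 12.49

GM = 12.49


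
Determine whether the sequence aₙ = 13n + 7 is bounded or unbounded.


aₙ = 13n + 7 → as n→∞, aₙ→∞
No finite upper bound exists
The sequence is UNBOUNDED

Unbounded (aₙ → ∞ as n → ∞)


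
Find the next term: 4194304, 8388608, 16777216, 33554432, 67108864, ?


Pattern: powers of 2: 2ⁿ
Terms: 4194304, 8388608, 16777216, 33554432, 67108864
Next term = 134217728

Next term = 134217728


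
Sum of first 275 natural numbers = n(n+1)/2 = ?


n(n+1)/2 = 275×276/2 = 75900/2 = 37950

Σk = 37950


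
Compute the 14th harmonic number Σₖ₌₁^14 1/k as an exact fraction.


H_14 = 1/1 + 1/2 + 1/3 + ... + 1/14
= 1171733/360360
≈ 3.2516

H_14 = 1171733/360360 ≈ 3.2516


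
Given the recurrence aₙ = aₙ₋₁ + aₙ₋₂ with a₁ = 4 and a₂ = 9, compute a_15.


Computing iteratively: 4, 9, 13, 22, 35, 57, 92, 149, 241, 390, 631, 1021, ...
a_15 = 4325

a_15 = 4325


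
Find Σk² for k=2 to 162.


Σₖ₌2^162 k² = Σₖ₌₁^162 k² − Σₖ₌₁^1 k²
= 162·163·325/6 − 1·2·3/6
= 1430325 − 1 = 1430324

Σk² = 1430324


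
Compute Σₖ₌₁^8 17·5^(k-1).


Sₙ = 17×(5^8 - 1)/(5 - 1)
= 17×(390625 - 1)/4
= 17×390624/4
= 1660152

S_8 = 1660152


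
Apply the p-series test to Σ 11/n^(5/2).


p-series test: Σ c/n^p converges if p > 1, diverges if p ≤ 1 (constant c > 0 doesn't affect convergence).
p = 5/2
5/2 > 1 → CONVERGES

Converges (p = 5/2 > 1)


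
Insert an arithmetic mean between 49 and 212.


AM = (49 + 212)/2 = 261/2 = 130.5

AM = 130.5


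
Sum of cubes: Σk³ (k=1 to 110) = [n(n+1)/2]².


n(n+1)/2 = 110×111/2 = 6105
Σk³ = 6105² = 37271025

Σk³ = 37271025


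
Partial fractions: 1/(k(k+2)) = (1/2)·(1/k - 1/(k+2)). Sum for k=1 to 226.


1/(k(k+2)) = (1/2)·(1/k - 1/(k+2)) (partial fractions)
Telescoping: Σ = (1/2)·(1 + 1/2 - 1/227 - 1/228) = 77179/103512

Sum = 77179/103512


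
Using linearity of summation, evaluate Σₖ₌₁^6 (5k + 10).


Σ(5k+10) = 5·Σk + 10·n
= 5·21 + 10·6
= 105 + 60 = 165

Σ = 165


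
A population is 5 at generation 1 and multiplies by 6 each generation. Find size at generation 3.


aₙ = a₁·r^(n-1)
= 5×6^2
= 5×36
= 180

a_3 = 180


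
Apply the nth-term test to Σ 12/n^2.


lim(n→∞) 12/n^2 = 0
lim aₙ = 0 → nth-term test is INCONCLUSIVE
(Need other tests; this is actually a convergent p-series with p=2 > 1)

Inconclusive (lim aₙ = 0; need another test)


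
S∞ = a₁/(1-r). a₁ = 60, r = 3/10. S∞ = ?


S∞ = a₁/(1-r) = 60/(1 - 3/10)
= 60/(7/10)
= 600/7

S∞ = 600/7


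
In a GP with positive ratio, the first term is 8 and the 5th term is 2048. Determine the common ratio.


r^(n-1) = aₙ/a₁
r^4 = 2048/8 = 256
r = 256^(1/4)
= ±4; taking r > 0 gives r = 4

r = 4


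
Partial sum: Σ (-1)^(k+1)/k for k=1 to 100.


S = 1 - 1/2 + 1/3 - 1/4 + 1/5 - 1/6 + 1/7 - 1/8 ± ...
= 0.6882
(Full series converges to +ln(2) ≈ +0.6931)

S_100 = 0.6882


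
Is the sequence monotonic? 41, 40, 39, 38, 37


Differences: -1, -1, -1, -1
All differences < 0 → strictly DECREASING

Monotonically decreasing


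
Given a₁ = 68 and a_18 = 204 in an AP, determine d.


d = (aₙ - a₁)/(n-1)
= (204 - 68)/(18-1)
= 136/17 = 8

d = 8


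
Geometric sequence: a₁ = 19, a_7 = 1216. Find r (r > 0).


r^(n-1) = aₙ/a₁
r^6 = 1216/19 = 64
r = 64^(1/6)
= ±2; taking r > 0 gives r = 2

r = 2


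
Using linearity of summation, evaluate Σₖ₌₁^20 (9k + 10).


Σ(9k+10) = 9·Σk + 10·n
= 9·210 + 10·20
= 1890 + 200 = 2090

Σ = 2090


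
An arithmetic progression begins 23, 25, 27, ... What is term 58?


aₙ = a₁ + (n-1)d
= 23 + (58-1)×2
= 23 + 114
= 137

a_58 = 137


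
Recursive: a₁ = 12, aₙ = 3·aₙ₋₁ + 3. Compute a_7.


Computing step by step:
a_1 = 12
a_2 = 39
a_3 = 120
a_4 = 363
a_5 = 1092
a_6 = 3279
a_7 = 9840


a_7 = 9840


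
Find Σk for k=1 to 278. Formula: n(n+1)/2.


n(n+1)/2 = 278×279/2 = 77562/2 = 38781

Σk = 38781


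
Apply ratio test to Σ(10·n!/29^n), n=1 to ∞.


aₙ = 10·n!/29^n
a_{n+1}/aₙ = (n+1)!/29^(n+1) × 29^n/n!  (constant 10 cancels)
= (n+1)/29
L = lim(n→∞) (n+1)/29 = ∞
L > 1 → series DIVERGES

Diverges (ratio test: L = ∞ > 1)


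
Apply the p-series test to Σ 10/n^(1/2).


p-series test: Σ c/n^p converges if p > 1, diverges if p ≤ 1 (constant c > 0 doesn't affect convergence).
p = 1/2
1/2 ≤ 1 → DIVERGES

Diverges (p = 1/2 ≤ 1)


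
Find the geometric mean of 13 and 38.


GM = √(13×38) = √494 = 22.2261

GM = 22.2261


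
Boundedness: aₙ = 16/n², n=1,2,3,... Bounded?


a₁ = 16, a₂ = 16/4, a₃ = 16/9, ...
0 < aₙ ≤ 16 for all n ≥ 1
The sequence IS bounded

Bounded (0 < aₙ ≤ 16)


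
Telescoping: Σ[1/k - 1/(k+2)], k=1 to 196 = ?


Telescoping with gap 2: two head and two tail terms survive.
= (1 + 1/2) - (1/197 + 1/198)
= 3/2 - 1/197 - 1/198 = 29057/19503

Sum = 29057/19503


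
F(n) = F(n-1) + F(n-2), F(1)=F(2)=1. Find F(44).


Fibonacci sequence: 1, 1, 2, 3, 5, 8, 13, 21, 34, 55, 89, ...
F(44) = 701408733

F(44) = 701408733


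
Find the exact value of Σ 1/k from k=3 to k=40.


Σₖ₌3^40 1/k = 1/3 + 1/4 + 1/5 + ... + 1/40
= 1349596818867013/485721041551200
≈ 2.7785

Sum = 1349596818867013/485721041551200 ≈ 2.7785


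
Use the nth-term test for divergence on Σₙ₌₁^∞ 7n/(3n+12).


lim(n→∞) 7n/(3n+12) = 7/3 = 7/3  (divide numerator and denominator by n)
lim aₙ = 7/3 ≠ 0 → series DIVERGES

Diverges (lim aₙ = 7/3 ≠ 0)


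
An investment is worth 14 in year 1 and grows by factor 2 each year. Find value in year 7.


aₙ = a₁·r^(n-1)
= 14×2^6
= 14×64
= 896

a_7 = 896


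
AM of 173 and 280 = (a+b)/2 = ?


AM = (173 + 280)/2 = 453/2 = 226.5

AM = 226.5


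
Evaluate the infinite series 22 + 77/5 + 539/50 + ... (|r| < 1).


S∞ = a₁/(1-r) = 22/(1 - 7/10)
= 22/(3/10)
= 220/3

S∞ = 220/3


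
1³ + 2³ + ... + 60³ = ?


n(n+1)/2 = 60×61/2 = 1830
Σk³ = 1830² = 3348900

Σk³ = 3348900


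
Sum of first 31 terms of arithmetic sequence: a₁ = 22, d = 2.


aₙ = 22 + (31-1)×2 = 82
Sₙ = n(a₁+aₙ)/2 = 31×(22+82)/2
= 31×104/2 = 1612

S_31 = 1612


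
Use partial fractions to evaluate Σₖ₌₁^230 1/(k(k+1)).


1/(k(k+1)) = 1/k - 1/(k+1) (partial fractions)
Telescoping: Σ = 1 - 1/231 = 230/231

Sum = 230/231


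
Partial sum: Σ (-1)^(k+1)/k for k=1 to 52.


S = 1 - 1/2 + 1/3 - 1/4 + 1/5 - 1/6 + 1/7 - 1/8 ± ...
= 0.6836
(Full series converges to +ln(2) ≈ +0.6931)

S_52 = 0.6836


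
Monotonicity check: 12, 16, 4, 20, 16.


Differences: 4, -12, 16, -4
Difference at position 1 is +4 (> 0) but position 2 is -12 (< 0) — sequence both rises and falls
→ NOT monotonic

Not monotonic


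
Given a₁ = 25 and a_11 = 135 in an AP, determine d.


d = (aₙ - a₁)/(n-1)
= (135 - 25)/(11-1)
= 110/10 = 11

d = 11


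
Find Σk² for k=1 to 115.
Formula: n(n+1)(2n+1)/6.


n = 115
n(n+1)(2n+1)/6 = 115×116×231/6
= 3081540/6 = 513590

Σk² = 513590


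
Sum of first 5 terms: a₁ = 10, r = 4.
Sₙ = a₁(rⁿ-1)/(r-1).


Sₙ = 10×(4^5 - 1)/(4 - 1)
= 10×(1024 - 1)/3
= 10×1023/3
= 3410

S_5 = 3410


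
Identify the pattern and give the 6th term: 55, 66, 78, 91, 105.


Pattern: triangular numbers: n(n+1)/2
Terms: 55, 66, 78, 91, 105
Next term = 120

Next term = 120


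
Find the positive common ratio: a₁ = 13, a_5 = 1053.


r^(n-1) = aₙ/a₁
r^4 = 1053/13 = 81
r = 81^(1/4)
= ±3; taking r > 0 gives r = 3

r = 3


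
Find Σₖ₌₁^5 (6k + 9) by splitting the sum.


Σ(6k+9) = 6·Σk + 9·n
= 6·15 + 9·5
= 90 + 45 = 135

Σ = 135


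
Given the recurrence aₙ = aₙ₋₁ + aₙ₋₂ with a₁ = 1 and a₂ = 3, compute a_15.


Computing iteratively: 1, 3, 4, 7, 11, 18, 29, 47, 76, 123, 199, 322, ...
a_15 = 1364

a_15 = 1364


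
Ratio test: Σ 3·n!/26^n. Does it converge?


aₙ = 3·n!/26^n
a_{n+1}/aₙ = (n+1)!/26^(n+1) × 26^n/n!  (constant 3 cancels)
= (n+1)/26
L = lim(n→∞) (n+1)/26 = ∞
L > 1 → series DIVERGES

Diverges (ratio test: L = ∞ > 1)


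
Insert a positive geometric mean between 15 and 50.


GM = √(15×50) = √750 = 27.3861

GM = 27.3861


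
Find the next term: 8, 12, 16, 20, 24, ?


Pattern: arithmetic (d=4)
Terms: 8, 12, 16, 20, 24
Next term = 28

Next term = 28
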